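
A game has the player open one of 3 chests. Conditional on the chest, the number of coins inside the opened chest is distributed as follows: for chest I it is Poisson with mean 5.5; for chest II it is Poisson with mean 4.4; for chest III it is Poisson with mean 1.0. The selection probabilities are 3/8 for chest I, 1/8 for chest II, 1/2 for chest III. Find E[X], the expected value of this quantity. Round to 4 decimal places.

3.1125

Component means — I: 5.5; II: 4.4; III: 1.
E[X] = 0.375·5.5 + 0.125·4.4 + 0.5·1 = 3.1125.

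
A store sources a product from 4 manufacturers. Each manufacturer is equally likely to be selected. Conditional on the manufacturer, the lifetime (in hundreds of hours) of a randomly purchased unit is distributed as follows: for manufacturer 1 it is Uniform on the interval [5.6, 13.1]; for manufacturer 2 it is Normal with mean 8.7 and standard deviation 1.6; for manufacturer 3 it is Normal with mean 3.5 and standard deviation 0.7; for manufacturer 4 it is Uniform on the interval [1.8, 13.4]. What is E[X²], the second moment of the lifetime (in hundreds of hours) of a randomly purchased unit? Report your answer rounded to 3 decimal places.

63.018

For each component E[X²] = Var + (mean)², giving 1: 92.11; 2: 78.25; 3: 12.74; 4: 68.9733.
Overall E[X²] = 0.25·92.11 + 0.25·78.25 + 0.25·12.74 + 0.25·68.9733 = 63.0183.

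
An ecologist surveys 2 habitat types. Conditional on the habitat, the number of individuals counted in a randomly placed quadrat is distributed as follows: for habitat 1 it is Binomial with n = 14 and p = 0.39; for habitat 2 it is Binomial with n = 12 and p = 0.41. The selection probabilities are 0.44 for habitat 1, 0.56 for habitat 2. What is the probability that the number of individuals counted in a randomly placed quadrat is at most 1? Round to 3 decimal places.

Conditional on each habitat, P(X ≤ 1): 1: 0.00982826; 2: 0.0166159.
By total probability, P(X ≤ 1) = 0.44·0.00982826 + 0.56·0.0166159 = 0.0136293.

0.014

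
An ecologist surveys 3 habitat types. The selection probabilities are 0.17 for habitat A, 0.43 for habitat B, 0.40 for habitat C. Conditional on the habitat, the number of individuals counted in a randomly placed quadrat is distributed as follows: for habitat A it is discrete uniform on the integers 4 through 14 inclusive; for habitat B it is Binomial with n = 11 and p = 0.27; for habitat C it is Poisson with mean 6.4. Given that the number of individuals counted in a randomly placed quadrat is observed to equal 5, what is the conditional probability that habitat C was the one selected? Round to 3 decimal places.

0.504

Likelihoods P(X=5 | ·): A: 0.0909091; B: 0.100322; C: 0.148674.
Posterior ∝ prior × likelihood. Numerator for C: 0.4·0.148674 = 0.0594695.
Normalizing constant: 0.17·0.0909091 + 0.43·0.100322 + 0.4·0.148674 = 0.118063.
P(C | observation) = 0.0594695 / 0.118063 = 0.503711.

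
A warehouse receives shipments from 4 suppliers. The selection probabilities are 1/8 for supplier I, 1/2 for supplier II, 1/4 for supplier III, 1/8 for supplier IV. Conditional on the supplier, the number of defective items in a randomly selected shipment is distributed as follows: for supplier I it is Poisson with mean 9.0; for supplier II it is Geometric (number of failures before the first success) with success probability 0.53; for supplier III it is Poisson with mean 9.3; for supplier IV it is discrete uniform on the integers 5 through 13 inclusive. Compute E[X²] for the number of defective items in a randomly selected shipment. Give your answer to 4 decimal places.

47.3856

For each component E[X²] = Var + (mean)², giving I: 90; II: 2.45959; III: 95.79; IV: 87.6667.
Overall E[X²] = 0.125·90 + 0.5·2.45959 + 0.25·95.79 + 0.125·87.6667 = 47.3856.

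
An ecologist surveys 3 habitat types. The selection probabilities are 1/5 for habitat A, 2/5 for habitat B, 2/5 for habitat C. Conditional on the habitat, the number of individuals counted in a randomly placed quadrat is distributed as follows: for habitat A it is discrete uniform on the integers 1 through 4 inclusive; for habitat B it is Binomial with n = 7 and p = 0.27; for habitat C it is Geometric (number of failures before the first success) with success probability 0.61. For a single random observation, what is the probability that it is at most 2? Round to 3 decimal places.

0.762

Conditional on each habitat, P(X ≤ 2): A: 0.5; B: 0.713862; C: 0.940681.
By total probability, P(X ≤ 2) = 0.2·0.5 + 0.4·0.713862 + 0.4·0.940681 = 0.761817.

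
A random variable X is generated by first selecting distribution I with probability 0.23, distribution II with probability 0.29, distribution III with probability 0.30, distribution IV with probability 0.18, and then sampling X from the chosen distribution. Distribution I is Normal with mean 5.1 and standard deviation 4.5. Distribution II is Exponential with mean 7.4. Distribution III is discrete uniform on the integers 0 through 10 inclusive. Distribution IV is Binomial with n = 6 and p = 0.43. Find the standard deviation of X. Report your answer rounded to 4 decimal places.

5.1429

Per component, I: μ=5.1, E[X²]=46.26; II: μ=7.4, E[X²]=109.52; III: μ=5, E[X²]=35; IV: μ=2.58, E[X²]=8.127.
E[X] = 0.23·5.1 + 0.29·7.4 + 0.3·5 + 0.18·2.58 = 5.2834.
E[X²] = 0.23·46.26 + 0.29·109.52 + 0.3·35 + 0.18·8.127 = 54.3635.
Var(X) = E[X²] − (E[X])² = 54.3635 − 27.9143 = 26.4491.
SD(X) = √26.4491 = 5.14287.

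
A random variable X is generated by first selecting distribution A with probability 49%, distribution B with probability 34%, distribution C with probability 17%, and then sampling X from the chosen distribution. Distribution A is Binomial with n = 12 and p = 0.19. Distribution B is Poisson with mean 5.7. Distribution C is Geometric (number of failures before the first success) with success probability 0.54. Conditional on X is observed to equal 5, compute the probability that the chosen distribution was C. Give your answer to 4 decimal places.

0.0234

Likelihoods P(X=5 | ·): A: 0.044863; B: 0.16777; C: 0.011122.
Posterior ∝ prior × likelihood. Numerator for C: 0.17·0.011122 = 0.00189074.
Normalizing constant: 0.49·0.044863 + 0.34·0.16777 + 0.17·0.011122 = 0.0809154.
P(C | observation) = 0.00189074 / 0.0809154 = 0.0233669.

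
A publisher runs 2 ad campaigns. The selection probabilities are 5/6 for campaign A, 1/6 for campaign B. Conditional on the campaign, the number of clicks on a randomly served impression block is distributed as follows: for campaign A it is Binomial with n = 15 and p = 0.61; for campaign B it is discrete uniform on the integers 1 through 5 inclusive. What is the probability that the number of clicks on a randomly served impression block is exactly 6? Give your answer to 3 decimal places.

Conditional on each campaign, P(X = 6): A: 0.0538226; B: 0.
By total probability, P(X = 6) = 0.833333·0.0538226 + 0.166667·0 = 0.0448522.

0.045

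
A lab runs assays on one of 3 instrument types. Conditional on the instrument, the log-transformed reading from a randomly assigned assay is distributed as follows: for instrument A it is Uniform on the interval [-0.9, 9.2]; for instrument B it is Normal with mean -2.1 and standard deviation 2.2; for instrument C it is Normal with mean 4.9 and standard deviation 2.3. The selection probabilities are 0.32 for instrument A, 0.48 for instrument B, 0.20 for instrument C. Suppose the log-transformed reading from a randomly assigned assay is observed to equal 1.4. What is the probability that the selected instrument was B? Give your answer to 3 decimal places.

0.366

Likelihoods f(1.4 | ·): A: 0.0990099; B: 0.0511552; C: 0.0544925.
Posterior ∝ prior × likelihood. Numerator for B: 0.48·0.0511552 = 0.0245545.
Normalizing constant: 0.32·0.0990099 + 0.48·0.0511552 + 0.2·0.0544925 = 0.0671361.
P(B | observation) = 0.0245545 / 0.0671361 = 0.365742.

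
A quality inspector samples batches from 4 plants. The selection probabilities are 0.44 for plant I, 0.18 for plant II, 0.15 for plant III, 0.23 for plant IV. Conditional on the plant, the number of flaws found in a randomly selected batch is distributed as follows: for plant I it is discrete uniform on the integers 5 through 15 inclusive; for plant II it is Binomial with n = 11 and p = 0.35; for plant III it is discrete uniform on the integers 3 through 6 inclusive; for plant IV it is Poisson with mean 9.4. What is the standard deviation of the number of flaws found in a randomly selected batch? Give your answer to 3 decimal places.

3.787

Per component, I: μ=10, E[X²]=110; II: μ=3.85, E[X²]=17.325; III: μ=4.5, E[X²]=21.5; IV: μ=9.4, E[X²]=97.76.
E[X] = 0.44·10 + 0.18·3.85 + 0.15·4.5 + 0.23·9.4 = 7.93.
E[X²] = 0.44·110 + 0.18·17.325 + 0.15·21.5 + 0.23·97.76 = 77.2283.
Var(X) = E[X²] − (E[X])² = 77.2283 − 62.8849 = 14.3434.
SD(X) = √14.3434 = 3.78727.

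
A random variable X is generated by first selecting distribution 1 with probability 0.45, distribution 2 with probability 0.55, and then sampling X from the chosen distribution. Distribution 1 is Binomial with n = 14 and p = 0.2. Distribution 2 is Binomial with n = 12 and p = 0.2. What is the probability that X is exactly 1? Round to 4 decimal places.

Conditional on each component, P(X = 1): 1: 0.153932; 2: 0.206158.
By total probability, P(X = 1) = 0.45·0.153932 + 0.55·0.206158 = 0.182656.

0.1827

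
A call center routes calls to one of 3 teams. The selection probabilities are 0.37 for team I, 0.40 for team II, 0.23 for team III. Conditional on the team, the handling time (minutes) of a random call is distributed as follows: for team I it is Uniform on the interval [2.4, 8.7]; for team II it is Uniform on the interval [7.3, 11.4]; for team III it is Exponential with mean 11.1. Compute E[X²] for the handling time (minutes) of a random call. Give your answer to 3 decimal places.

For each component E[X²] = Var + (mean)², giving I: 34.11; II: 88.8233; III: 246.42.
Overall E[X²] = 0.37·34.11 + 0.4·88.8233 + 0.23·246.42 = 104.827.

104.827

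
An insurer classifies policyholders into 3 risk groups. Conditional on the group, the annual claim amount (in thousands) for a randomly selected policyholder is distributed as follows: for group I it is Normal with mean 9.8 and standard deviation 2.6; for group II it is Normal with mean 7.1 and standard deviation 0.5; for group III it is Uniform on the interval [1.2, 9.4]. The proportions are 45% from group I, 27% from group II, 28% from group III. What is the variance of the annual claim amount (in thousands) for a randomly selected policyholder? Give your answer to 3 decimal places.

Per component, I: μ=9.8, E[X²]=102.8; II: μ=7.1, E[X²]=50.66; III: μ=5.3, E[X²]=33.6933.
E[X] = 0.45·9.8 + 0.27·7.1 + 0.28·5.3 = 7.811.
E[X²] = 0.45·102.8 + 0.27·50.66 + 0.28·33.6933 = 69.3723.
Var(X) = E[X²] − (E[X])² = 69.3723 − 61.0117 = 8.36061.

8.361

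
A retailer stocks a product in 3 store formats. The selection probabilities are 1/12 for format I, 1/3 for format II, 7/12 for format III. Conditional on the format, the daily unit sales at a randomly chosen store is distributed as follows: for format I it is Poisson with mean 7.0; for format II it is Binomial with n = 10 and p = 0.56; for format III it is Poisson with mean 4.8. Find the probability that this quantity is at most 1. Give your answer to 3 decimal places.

0.030

Conditional on each format, P(X ≤ 1): I: 0.00729506; II: 0.00373346; III: 0.0477325.
By total probability, P(X ≤ 1) = 0.0833333·0.00729506 + 0.333333·0.00373346 + 0.583333·0.0477325 = 0.0296964.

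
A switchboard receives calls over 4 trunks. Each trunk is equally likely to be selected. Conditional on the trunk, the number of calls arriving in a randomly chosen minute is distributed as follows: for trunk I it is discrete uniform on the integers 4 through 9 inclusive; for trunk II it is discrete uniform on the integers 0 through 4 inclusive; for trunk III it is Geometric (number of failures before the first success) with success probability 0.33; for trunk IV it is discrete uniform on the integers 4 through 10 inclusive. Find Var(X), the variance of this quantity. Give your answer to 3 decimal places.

9.403

Per component, I: μ=6.5, E[X²]=45.1667; II: μ=2, E[X²]=6; III: μ=2.0303, E[X²]=10.2746; IV: μ=7, E[X²]=53.
E[X] = 0.25·6.5 + 0.25·2 + 0.25·2.0303 + 0.25·7 = 4.38258.
E[X²] = 0.25·45.1667 + 0.25·6 + 0.25·10.2746 + 0.25·53 = 28.6103.
Var(X) = E[X²] − (E[X])² = 28.6103 − 19.207 = 9.40334.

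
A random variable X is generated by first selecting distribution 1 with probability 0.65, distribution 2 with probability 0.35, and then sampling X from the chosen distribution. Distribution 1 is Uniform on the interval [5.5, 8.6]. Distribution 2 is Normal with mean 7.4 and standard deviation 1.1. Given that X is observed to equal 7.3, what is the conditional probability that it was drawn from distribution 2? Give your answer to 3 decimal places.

0.376

Likelihoods f(7.3 | ·): 1: 0.322581; 2: 0.361179.
Posterior ∝ prior × likelihood. Numerator for 2: 0.35·0.361179 = 0.126413.
Normalizing constant: 0.65·0.322581 + 0.35·0.361179 = 0.33609.
P(2 | observation) = 0.126413 / 0.33609 = 0.376127.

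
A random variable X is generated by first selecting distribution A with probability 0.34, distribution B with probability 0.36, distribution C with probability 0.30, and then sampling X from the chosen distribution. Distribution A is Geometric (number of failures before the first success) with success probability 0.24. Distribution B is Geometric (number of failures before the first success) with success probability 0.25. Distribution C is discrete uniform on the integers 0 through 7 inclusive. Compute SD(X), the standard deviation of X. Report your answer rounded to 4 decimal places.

3.2284

Per component, A: μ=3.16667, E[X²]=23.2222; B: μ=3, E[X²]=21; C: μ=3.5, E[X²]=17.5.
E[X] = 0.34·3.16667 + 0.36·3 + 0.3·3.5 = 3.20667.
E[X²] = 0.34·23.2222 + 0.36·21 + 0.3·17.5 = 20.7056.
Var(X) = E[X²] − (E[X])² = 20.7056 − 10.2827 = 10.4228.
SD(X) = √10.4228 = 3.22844.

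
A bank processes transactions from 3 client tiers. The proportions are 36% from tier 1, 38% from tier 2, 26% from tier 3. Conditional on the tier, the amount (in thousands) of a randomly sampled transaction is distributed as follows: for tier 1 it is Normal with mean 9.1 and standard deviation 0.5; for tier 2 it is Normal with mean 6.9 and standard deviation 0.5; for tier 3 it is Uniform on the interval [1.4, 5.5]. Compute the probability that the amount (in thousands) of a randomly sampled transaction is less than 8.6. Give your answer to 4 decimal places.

Conditional on each tier, P(X < 8.6): 1: 0.158655; 2: 0.999663; 3: 1.
By total probability, P(X < 8.6) = 0.36·0.158655 + 0.38·0.999663 + 0.26·1 = 0.696988.

0.6970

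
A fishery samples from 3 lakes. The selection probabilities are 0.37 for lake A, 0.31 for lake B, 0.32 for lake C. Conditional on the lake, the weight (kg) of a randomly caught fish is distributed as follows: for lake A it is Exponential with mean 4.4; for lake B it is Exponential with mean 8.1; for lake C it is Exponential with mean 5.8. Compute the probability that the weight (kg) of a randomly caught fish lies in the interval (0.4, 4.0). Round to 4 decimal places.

Conditional on each lake, P(0.4 < X < 4.0): A: 0.51021; B: 0.341531; C: 0.43161.
By total probability, P(0.4 < X < 4.0) = 0.37·0.51021 + 0.31·0.341531 + 0.32·0.43161 = 0.432767.

0.4328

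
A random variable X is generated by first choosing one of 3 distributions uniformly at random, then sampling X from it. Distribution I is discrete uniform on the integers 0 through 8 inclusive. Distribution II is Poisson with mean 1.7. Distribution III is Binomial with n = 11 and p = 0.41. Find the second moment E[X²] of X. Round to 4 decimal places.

16.7526

For each component E[X²] = Var + (mean)², giving I: 22.6667; II: 4.59; III: 23.001.
Overall E[X²] = 0.333333·22.6667 + 0.333333·4.59 + 0.333333·23.001 = 16.7526.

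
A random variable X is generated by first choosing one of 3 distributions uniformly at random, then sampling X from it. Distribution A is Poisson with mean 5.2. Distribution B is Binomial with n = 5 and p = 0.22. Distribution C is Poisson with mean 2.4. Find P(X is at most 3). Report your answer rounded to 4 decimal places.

Conditional on each component, P(X ≤ 3): A: 0.238065; B: 0.990349; C: 0.778723.
By total probability, P(X ≤ 3) = 0.333333·0.238065 + 0.333333·0.990349 + 0.333333·0.778723 = 0.669046.

0.6690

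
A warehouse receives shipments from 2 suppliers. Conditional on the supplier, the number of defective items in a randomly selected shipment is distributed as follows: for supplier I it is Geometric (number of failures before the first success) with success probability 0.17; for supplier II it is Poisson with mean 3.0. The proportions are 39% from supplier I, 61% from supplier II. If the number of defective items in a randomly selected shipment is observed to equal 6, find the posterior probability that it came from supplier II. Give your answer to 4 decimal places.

0.5865

Likelihoods P(X=6 | ·): I: 0.0555799; II: 0.0504094.
Posterior ∝ prior × likelihood. Numerator for II: 0.61·0.0504094 = 0.0307497.
Normalizing constant: 0.39·0.0555799 + 0.61·0.0504094 = 0.0524259.
P(II | observation) = 0.0307497 / 0.0524259 = 0.586537.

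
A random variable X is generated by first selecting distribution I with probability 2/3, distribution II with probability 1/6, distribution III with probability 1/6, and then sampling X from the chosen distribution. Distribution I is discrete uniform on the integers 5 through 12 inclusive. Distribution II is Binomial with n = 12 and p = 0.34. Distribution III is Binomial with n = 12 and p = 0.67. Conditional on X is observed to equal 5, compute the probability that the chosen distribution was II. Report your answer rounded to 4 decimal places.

0.2646

Likelihoods P(X=5 | ·): I: 0.125; II: 0.196303; III: 0.0455719.
Posterior ∝ prior × likelihood. Numerator for II: 0.166667·0.196303 = 0.0327172.
Normalizing constant: 0.666667·0.125 + 0.166667·0.196303 + 0.166667·0.0455719 = 0.123646.
P(II | observation) = 0.0327172 / 0.123646 = 0.264604.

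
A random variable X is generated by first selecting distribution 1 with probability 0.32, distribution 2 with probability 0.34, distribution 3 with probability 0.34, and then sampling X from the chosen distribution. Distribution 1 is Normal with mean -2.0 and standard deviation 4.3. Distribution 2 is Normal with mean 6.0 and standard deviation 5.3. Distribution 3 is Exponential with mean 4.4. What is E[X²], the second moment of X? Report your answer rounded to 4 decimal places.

For each component E[X²] = Var + (mean)², giving 1: 22.49; 2: 64.09; 3: 38.72.
Overall E[X²] = 0.32·22.49 + 0.34·64.09 + 0.34·38.72 = 42.1522.

42.1522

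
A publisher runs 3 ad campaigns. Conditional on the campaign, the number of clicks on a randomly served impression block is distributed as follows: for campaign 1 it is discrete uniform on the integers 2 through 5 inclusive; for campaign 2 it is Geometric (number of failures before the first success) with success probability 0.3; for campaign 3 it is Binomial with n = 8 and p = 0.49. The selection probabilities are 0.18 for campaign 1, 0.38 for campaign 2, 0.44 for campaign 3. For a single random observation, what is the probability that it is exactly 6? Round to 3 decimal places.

0.058

Conditional on each campaign, P(X = 6): 1: 0; 2: 0.0352947; 3: 0.100803.
By total probability, P(X = 6) = 0.18·0 + 0.38·0.0352947 + 0.44·0.100803 = 0.0577654.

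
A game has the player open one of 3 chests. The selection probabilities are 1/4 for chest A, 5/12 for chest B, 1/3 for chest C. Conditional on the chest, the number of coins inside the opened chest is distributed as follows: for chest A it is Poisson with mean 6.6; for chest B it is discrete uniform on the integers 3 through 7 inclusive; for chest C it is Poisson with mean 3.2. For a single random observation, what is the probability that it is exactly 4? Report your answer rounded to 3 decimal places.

0.170

Conditional on each chest, P(X = 4): A: 0.107553; B: 0.2; C: 0.178093.
By total probability, P(X = 4) = 0.25·0.107553 + 0.416667·0.2 + 0.333333·0.178093 = 0.169586.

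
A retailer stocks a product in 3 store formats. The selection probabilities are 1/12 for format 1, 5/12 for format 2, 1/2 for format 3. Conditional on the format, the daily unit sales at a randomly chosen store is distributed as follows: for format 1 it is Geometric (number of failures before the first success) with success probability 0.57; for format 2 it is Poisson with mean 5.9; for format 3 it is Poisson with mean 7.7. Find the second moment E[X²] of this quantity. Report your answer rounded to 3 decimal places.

50.615

For each component E[X²] = Var + (mean)², giving 1: 1.89258; 2: 40.71; 3: 66.99.
Overall E[X²] = 0.0833333·1.89258 + 0.416667·40.71 + 0.5·66.99 = 50.6152.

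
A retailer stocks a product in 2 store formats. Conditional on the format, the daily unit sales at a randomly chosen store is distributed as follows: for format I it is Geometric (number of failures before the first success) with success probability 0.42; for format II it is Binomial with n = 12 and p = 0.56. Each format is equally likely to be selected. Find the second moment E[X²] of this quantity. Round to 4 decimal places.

26.6551

For each component E[X²] = Var + (mean)², giving I: 5.19501; II: 48.1152.
Overall E[X²] = 0.5·5.19501 + 0.5·48.1152 = 26.6551.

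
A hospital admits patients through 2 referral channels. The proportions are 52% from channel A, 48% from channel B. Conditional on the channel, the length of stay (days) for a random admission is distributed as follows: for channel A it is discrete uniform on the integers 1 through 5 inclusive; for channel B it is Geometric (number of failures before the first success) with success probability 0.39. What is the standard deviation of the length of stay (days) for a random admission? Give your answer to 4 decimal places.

1.8654

Per component, A: μ=3, E[X²]=11; B: μ=1.5641, E[X²]=6.45694.
E[X] = 0.52·3 + 0.48·1.5641 = 2.31077.
E[X²] = 0.52·11 + 0.48·6.45694 = 8.81933.
Var(X) = E[X²] − (E[X])² = 8.81933 − 5.33965 = 3.47967.
SD(X) = √3.47967 = 1.86539.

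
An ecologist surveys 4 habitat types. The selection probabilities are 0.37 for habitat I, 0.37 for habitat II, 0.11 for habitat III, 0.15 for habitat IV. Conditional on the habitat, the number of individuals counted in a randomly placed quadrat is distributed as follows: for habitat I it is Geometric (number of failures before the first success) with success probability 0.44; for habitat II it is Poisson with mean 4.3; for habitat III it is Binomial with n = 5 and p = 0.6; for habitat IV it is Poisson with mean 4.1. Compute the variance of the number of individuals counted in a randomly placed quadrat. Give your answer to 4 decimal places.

Per component, I: μ=1.27273, E[X²]=4.5124; II: μ=4.3, E[X²]=22.79; III: μ=3, E[X²]=10.2; IV: μ=4.1, E[X²]=20.91.
E[X] = 0.37·1.27273 + 0.37·4.3 + 0.11·3 + 0.15·4.1 = 3.00691.
E[X²] = 0.37·4.5124 + 0.37·22.79 + 0.11·10.2 + 0.15·20.91 = 14.3604.
Var(X) = E[X²] − (E[X])² = 14.3604 − 9.0415 = 5.31888.

5.3189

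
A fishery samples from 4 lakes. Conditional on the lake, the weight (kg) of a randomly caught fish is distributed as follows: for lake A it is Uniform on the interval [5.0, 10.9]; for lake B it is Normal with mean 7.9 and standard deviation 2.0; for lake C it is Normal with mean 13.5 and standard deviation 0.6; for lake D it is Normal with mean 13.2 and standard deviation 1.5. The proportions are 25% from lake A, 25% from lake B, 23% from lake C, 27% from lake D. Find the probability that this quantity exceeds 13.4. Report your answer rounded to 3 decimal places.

0.252

Conditional on each lake, P(X > 13.4): A: 0; B: 0.00297976; C: 0.566184; D: 0.446965.
By total probability, P(X > 13.4) = 0.25·0 + 0.25·0.00297976 + 0.23·0.566184 + 0.27·0.446965 = 0.251648.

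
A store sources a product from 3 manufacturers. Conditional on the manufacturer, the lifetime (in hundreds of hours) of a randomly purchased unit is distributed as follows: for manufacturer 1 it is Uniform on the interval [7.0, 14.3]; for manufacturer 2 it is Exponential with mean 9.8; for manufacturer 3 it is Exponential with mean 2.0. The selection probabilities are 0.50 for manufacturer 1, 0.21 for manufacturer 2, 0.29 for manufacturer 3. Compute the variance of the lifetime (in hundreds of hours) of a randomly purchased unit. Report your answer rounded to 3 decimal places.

38.179

Per component, 1: μ=10.65, E[X²]=117.863; 2: μ=9.8, E[X²]=192.08; 3: μ=2, E[X²]=8.
E[X] = 0.5·10.65 + 0.21·9.8 + 0.29·2 = 7.963.
E[X²] = 0.5·117.863 + 0.21·192.08 + 0.29·8 = 101.588.
Var(X) = E[X²] − (E[X])² = 101.588 − 63.4094 = 38.1791.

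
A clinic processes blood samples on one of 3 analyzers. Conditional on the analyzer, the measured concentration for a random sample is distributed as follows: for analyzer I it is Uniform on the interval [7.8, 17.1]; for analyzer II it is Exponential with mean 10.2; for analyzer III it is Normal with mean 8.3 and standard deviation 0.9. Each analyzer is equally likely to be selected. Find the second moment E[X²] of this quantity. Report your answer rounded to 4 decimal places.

For each component E[X²] = Var + (mean)², giving I: 162.21; II: 208.08; III: 69.7.
Overall E[X²] = 0.333333·162.21 + 0.333333·208.08 + 0.333333·69.7 = 146.663.

146.6633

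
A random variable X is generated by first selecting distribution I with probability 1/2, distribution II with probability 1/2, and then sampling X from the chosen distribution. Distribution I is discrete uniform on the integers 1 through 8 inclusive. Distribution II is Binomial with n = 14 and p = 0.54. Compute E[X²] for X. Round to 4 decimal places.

For each component E[X²] = Var + (mean)², giving I: 25.5; II: 60.6312.
Overall E[X²] = 0.5·25.5 + 0.5·60.6312 = 43.0656.

43.0656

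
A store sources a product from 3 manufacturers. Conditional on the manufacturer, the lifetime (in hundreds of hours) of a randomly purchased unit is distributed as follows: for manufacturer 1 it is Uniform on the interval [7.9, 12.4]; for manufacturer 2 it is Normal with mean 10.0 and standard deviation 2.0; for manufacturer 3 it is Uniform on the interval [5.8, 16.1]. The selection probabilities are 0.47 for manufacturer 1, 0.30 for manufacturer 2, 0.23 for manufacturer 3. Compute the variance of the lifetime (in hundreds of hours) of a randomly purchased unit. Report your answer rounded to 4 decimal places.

Per component, 1: μ=10.15, E[X²]=104.71; 2: μ=10, E[X²]=104; 3: μ=10.95, E[X²]=128.743.
E[X] = 0.47·10.15 + 0.3·10 + 0.23·10.95 = 10.289.
E[X²] = 0.47·104.71 + 0.3·104 + 0.23·128.743 = 110.025.
Var(X) = E[X²] − (E[X])² = 110.025 − 105.864 = 4.16115.

4.1611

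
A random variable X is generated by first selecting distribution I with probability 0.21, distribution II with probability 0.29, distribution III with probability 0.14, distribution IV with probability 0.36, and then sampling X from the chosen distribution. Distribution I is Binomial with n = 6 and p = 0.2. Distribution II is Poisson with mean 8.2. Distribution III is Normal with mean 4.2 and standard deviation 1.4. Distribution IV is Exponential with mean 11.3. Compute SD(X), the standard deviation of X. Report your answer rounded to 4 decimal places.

7.9985

Per component, I: μ=1.2, E[X²]=2.4; II: μ=8.2, E[X²]=75.44; III: μ=4.2, E[X²]=19.6; IV: μ=11.3, E[X²]=255.38.
E[X] = 0.21·1.2 + 0.29·8.2 + 0.14·4.2 + 0.36·11.3 = 7.286.
E[X²] = 0.21·2.4 + 0.29·75.44 + 0.14·19.6 + 0.36·255.38 = 117.062.
Var(X) = E[X²] − (E[X])² = 117.062 − 53.0858 = 63.9766.
SD(X) = √63.9766 = 7.99854.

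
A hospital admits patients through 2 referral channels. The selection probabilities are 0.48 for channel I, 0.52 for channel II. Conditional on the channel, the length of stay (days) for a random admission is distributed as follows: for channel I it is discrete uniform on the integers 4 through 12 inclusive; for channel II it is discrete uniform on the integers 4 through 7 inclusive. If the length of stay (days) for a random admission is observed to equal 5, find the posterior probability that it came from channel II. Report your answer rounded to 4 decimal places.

Likelihoods P(X=5 | ·): I: 0.111111; II: 0.25.
Posterior ∝ prior × likelihood. Numerator for II: 0.52·0.25 = 0.13.
Normalizing constant: 0.48·0.111111 + 0.52·0.25 = 0.183333.
P(II | observation) = 0.13 / 0.183333 = 0.709091.

0.7091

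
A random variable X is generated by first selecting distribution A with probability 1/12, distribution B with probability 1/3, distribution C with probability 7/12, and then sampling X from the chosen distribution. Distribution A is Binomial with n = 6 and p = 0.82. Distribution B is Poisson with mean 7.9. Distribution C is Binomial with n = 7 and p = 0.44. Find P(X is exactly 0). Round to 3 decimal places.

0.010

Conditional on each component, P(X = 0): A: 3.40122e-05; B: 0.000370744; C: 0.0172709.
By total probability, P(X = 0) = 0.0833333·3.40122e-05 + 0.333333·0.000370744 + 0.583333·0.0172709 = 0.0102011.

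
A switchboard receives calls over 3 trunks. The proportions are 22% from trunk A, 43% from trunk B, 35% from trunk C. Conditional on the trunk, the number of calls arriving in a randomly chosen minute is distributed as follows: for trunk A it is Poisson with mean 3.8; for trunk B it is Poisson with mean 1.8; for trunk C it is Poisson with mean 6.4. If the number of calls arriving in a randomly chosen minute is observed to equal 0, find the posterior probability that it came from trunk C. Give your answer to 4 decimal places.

Likelihoods P(X=0 | ·): A: 0.0223708; B: 0.165299; C: 0.00166156.
Posterior ∝ prior × likelihood. Numerator for C: 0.35·0.00166156 = 0.000581545.
Normalizing constant: 0.22·0.0223708 + 0.43·0.165299 + 0.35·0.00166156 = 0.0765816.
P(C | observation) = 0.000581545 / 0.0765816 = 0.00759379.

0.0076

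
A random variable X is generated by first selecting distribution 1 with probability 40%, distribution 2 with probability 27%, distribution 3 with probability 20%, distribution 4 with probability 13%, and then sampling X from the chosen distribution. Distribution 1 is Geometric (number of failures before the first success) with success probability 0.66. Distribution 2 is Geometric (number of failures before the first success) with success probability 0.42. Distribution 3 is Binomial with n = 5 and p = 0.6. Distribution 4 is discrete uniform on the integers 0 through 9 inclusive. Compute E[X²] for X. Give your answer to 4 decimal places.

7.5660

For each component E[X²] = Var + (mean)², giving 1: 1.04591; 2: 5.19501; 3: 10.2; 4: 28.5.
Overall E[X²] = 0.4·1.04591 + 0.27·5.19501 + 0.2·10.2 + 0.13·28.5 = 7.56602.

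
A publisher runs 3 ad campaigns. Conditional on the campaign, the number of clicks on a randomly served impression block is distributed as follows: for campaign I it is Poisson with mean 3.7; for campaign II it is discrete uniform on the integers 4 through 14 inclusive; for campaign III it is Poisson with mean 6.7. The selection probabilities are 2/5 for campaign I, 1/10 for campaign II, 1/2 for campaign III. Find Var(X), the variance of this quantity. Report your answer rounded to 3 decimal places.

9.018

Per component, I: μ=3.7, E[X²]=17.39; II: μ=9, E[X²]=91; III: μ=6.7, E[X²]=51.59.
E[X] = 0.4·3.7 + 0.1·9 + 0.5·6.7 = 5.73.
E[X²] = 0.4·17.39 + 0.1·91 + 0.5·51.59 = 41.851.
Var(X) = E[X²] − (E[X])² = 41.851 − 32.8329 = 9.0181.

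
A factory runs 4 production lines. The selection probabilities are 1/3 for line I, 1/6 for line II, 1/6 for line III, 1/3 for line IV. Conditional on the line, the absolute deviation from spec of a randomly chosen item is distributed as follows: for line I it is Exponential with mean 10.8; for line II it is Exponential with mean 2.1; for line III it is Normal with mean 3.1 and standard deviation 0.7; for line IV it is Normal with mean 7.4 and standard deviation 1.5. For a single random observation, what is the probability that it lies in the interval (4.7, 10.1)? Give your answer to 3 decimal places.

Conditional on each line, P(4.7 < X < 10.1): I: 0.254632; II: 0.0985097; III: 0.0111355; IV: 0.928139.
By total probability, P(4.7 < X < 10.1) = 0.333333·0.254632 + 0.166667·0.0985097 + 0.166667·0.0111355 + 0.333333·0.928139 = 0.412531.

0.413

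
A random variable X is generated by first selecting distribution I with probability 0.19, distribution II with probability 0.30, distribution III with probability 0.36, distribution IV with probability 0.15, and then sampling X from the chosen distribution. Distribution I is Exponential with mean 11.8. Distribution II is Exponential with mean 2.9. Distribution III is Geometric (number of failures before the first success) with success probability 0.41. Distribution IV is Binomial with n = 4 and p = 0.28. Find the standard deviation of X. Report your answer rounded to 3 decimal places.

6.771

Per component, I: μ=11.8, E[X²]=278.48; II: μ=2.9, E[X²]=16.82; III: μ=1.43902, E[X²]=5.58061; IV: μ=1.12, E[X²]=2.0608.
E[X] = 0.19·11.8 + 0.3·2.9 + 0.36·1.43902 + 0.15·1.12 = 3.79805.
E[X²] = 0.19·278.48 + 0.3·16.82 + 0.36·5.58061 + 0.15·2.0608 = 60.2753.
Var(X) = E[X²] − (E[X])² = 60.2753 − 14.4252 = 45.8502.
SD(X) = √45.8502 = 6.77127.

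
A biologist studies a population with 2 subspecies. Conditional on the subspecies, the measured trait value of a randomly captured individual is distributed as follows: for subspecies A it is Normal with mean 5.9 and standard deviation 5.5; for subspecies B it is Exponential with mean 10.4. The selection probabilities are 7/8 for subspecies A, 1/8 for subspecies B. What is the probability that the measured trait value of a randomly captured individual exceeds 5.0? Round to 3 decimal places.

0.572

Conditional on each subspecies, P(X > 5.0): A: 0.564991; B: 0.618308.
By total probability, P(X > 5.0) = 0.875·0.564991 + 0.125·0.618308 = 0.571656.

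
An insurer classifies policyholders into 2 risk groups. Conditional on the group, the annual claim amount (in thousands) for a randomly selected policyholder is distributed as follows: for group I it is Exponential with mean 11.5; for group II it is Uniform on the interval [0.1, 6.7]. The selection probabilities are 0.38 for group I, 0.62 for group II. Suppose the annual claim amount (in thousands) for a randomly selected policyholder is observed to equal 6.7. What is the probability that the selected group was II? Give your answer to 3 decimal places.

0.836

Likelihoods f(6.7 | ·): I: 0.04856; II: 0.151515.
Posterior ∝ prior × likelihood. Numerator for II: 0.62·0.151515 = 0.0939394.
Normalizing constant: 0.38·0.04856 + 0.62·0.151515 = 0.112392.
P(II | observation) = 0.0939394 / 0.112392 = 0.835818.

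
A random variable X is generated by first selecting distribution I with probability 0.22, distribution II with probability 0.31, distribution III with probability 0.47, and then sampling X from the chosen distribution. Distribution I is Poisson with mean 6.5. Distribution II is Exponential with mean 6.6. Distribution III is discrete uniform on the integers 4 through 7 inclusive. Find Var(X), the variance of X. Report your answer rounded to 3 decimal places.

15.801

Per component, I: μ=6.5, E[X²]=48.75; II: μ=6.6, E[X²]=87.12; III: μ=5.5, E[X²]=31.5.
E[X] = 0.22·6.5 + 0.31·6.6 + 0.47·5.5 = 6.061.
E[X²] = 0.22·48.75 + 0.31·87.12 + 0.47·31.5 = 52.5372.
Var(X) = E[X²] − (E[X])² = 52.5372 − 36.7357 = 15.8015.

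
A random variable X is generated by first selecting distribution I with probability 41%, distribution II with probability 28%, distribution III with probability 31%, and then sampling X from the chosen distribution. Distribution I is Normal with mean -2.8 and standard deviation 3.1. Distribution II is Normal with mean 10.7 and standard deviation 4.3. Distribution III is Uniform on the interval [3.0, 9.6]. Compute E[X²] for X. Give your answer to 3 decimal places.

57.818

For each component E[X²] = Var + (mean)², giving I: 17.45; II: 132.98; III: 43.32.
Overall E[X²] = 0.41·17.45 + 0.28·132.98 + 0.31·43.32 = 57.8181.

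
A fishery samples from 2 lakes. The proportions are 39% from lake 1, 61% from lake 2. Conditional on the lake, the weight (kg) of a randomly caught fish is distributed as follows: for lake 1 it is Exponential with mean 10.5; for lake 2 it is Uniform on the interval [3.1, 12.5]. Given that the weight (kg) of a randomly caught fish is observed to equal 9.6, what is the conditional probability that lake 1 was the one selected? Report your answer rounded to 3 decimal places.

Likelihoods f(9.6 | ·): 1: 0.0381717; 2: 0.106383.
Posterior ∝ prior × likelihood. Numerator for 1: 0.39·0.0381717 = 0.014887.
Normalizing constant: 0.39·0.0381717 + 0.61·0.106383 = 0.0797806.
P(1 | observation) = 0.014887 / 0.0797806 = 0.186599.

0.187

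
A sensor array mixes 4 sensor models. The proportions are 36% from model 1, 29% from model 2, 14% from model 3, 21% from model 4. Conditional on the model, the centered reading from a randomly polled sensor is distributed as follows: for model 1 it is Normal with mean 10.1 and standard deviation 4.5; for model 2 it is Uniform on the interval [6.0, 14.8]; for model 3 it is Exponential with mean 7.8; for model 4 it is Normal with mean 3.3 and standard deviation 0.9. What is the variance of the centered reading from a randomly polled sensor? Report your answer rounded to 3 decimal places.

25.561

Per component, 1: μ=10.1, E[X²]=122.26; 2: μ=10.4, E[X²]=114.613; 3: μ=7.8, E[X²]=121.68; 4: μ=3.3, E[X²]=11.7.
E[X] = 0.36·10.1 + 0.29·10.4 + 0.14·7.8 + 0.21·3.3 = 8.437.
E[X²] = 0.36·122.26 + 0.29·114.613 + 0.14·121.68 + 0.21·11.7 = 96.7437.
Var(X) = E[X²] − (E[X])² = 96.7437 − 71.183 = 25.5607.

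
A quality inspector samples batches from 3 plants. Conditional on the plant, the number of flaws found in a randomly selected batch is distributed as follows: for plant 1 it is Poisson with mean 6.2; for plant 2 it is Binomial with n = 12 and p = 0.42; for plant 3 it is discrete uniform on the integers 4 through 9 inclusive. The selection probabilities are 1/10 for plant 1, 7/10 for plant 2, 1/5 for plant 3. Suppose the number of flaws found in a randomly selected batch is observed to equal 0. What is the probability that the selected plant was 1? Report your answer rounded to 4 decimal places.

0.1667

Likelihoods P(X=0 | ·): 1: 0.00202943; 2: 0.00144923; 3: 0.
Posterior ∝ prior × likelihood. Numerator for 1: 0.1·0.00202943 = 0.000202943.
Normalizing constant: 0.1·0.00202943 + 0.7·0.00144923 + 0.2·0 = 0.0012174.
P(1 | observation) = 0.000202943 / 0.0012174 = 0.166702.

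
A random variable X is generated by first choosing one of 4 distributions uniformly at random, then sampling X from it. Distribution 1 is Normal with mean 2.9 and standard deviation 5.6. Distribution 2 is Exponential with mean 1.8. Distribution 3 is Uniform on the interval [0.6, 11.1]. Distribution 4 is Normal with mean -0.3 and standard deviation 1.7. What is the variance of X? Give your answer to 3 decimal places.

16.594

Per component, 1: μ=2.9, E[X²]=39.77; 2: μ=1.8, E[X²]=6.48; 3: μ=5.85, E[X²]=43.41; 4: μ=-0.3, E[X²]=2.98.
E[X] = 0.25·2.9 + 0.25·1.8 + 0.25·5.85 + 0.25·-0.3 = 2.5625.
E[X²] = 0.25·39.77 + 0.25·6.48 + 0.25·43.41 + 0.25·2.98 = 23.16.
Var(X) = E[X²] − (E[X])² = 23.16 − 6.56641 = 16.5936.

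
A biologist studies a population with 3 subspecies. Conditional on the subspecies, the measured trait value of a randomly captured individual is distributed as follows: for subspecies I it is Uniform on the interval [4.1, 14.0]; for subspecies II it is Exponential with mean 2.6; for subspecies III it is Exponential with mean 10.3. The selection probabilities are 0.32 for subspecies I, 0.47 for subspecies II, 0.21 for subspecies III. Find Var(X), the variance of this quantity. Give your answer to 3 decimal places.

Per component, I: μ=9.05, E[X²]=90.07; II: μ=2.6, E[X²]=13.52; III: μ=10.3, E[X²]=212.18.
E[X] = 0.32·9.05 + 0.47·2.6 + 0.21·10.3 = 6.281.
E[X²] = 0.32·90.07 + 0.47·13.52 + 0.21·212.18 = 79.7346.
Var(X) = E[X²] − (E[X])² = 79.7346 − 39.451 = 40.2836.

40.284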